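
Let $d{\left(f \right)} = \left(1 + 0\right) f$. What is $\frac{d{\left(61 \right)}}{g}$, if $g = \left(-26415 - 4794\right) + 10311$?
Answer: $- \frac{61}{20898} \approx -0.0029189$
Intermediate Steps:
$d{\left(f \right)} = f$ ($d{\left(f \right)} = 1 f = f$)
$g = -20898$ ($g = -31209 + 10311 = -20898$)
$\frac{d{\left(61 \right)}}{g} = \frac{61}{-20898} = 61 \left(- \frac{1}{20898}\right) = - \frac{61}{20898}$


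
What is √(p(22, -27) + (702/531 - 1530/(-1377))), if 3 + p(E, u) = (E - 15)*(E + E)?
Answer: √9631573/177 ≈ 17.534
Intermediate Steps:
p(E, u) = -3 + 2*E*(-15 + E) (p(E, u) = -3 + (E - 15)*(E + E) = -3 + (-15 + E)*(2*E) = -3 + 2*E*(-15 + E))
√(p(22, -27) + (702/531 - 1530/(-1377))) = √((-3 - 30*22 + 2*22²) + (702/531 - 1530/(-1377))) = √((-3 - 660 + 2*484) + (702*(1/531) - 1530*(-1/1377))) = √((-3 - 660 + 968) + (78/59 + 10/9)) = √(305 + 1292/531) = √(163247/531) = √9631573/177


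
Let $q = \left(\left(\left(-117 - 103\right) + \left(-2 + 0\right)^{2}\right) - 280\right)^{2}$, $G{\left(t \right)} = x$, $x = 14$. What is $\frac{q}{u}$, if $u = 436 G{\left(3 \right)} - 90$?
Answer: $\frac{3968}{97} \approx 40.907$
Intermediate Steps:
$G{\left(t \right)} = 14$
$u = 6014$ ($u = 436 \cdot 14 - 90 = 6104 - 90 = 6014$)
$q = 246016$ ($q = \left(\left(-220 + \left(-2\right)^{2}\right) - 280\right)^{2} = \left(\left(-220 + 4\right) - 280\right)^{2} = \left(-216 - 280\right)^{2} = \left(-496\right)^{2} = 246016$)
$\frac{q}{u} = \frac{246016}{6014} = 246016 \cdot \frac{1}{6014} = \frac{3968}{97}$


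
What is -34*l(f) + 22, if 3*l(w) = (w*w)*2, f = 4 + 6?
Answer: -6734/3 ≈ -2244.7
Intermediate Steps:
f = 10
l(w) = 2*w**2/3 (l(w) = ((w*w)*2)/3 = (w**2*2)/3 = (2*w**2)/3 = 2*w**2/3)
-34*l(f) + 22 = -68*10**2/3 + 22 = -68*100/3 + 22 = -34*200/3 + 22 = -6800/3 + 22 = -6734/3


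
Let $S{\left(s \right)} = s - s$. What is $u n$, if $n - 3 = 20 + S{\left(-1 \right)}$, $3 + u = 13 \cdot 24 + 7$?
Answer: $7268$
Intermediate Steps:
$S{\left(s \right)} = 0$
$u = 316$ ($u = -3 + \left(13 \cdot 24 + 7\right) = -3 + \left(312 + 7\right) = -3 + 319 = 316$)
$n = 23$ ($n = 3 + \left(20 + 0\right) = 3 + 20 = 23$)
$u n = 316 \cdot 23 = 7268$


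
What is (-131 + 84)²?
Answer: 2209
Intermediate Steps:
(-131 + 84)² = (-47)² = 2209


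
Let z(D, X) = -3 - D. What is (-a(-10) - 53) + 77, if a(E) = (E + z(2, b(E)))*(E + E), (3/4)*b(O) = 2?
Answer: -276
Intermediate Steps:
b(O) = 8/3 (b(O) = (4/3)*2 = 8/3)
a(E) = 2*E*(-5 + E) (a(E) = (E + (-3 - 1*2))*(E + E) = (E + (-3 - 2))*(2*E) = (E - 5)*(2*E) = (-5 + E)*(2*E) = 2*E*(-5 + E))
(-a(-10) - 53) + 77 = (-2*(-10)*(-5 - 10) - 53) + 77 = (-2*(-10)*(-15) - 53) + 77 = (-1*300 - 53) + 77 = (-300 - 53) + 77 = -353 + 77 = -276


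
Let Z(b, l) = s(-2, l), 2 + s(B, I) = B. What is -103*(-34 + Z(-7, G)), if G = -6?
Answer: 3914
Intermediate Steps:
s(B, I) = -2 + B
Z(b, l) = -4 (Z(b, l) = -2 - 2 = -4)
-103*(-34 + Z(-7, G)) = -103*(-34 - 4) = -103*(-38) = 3914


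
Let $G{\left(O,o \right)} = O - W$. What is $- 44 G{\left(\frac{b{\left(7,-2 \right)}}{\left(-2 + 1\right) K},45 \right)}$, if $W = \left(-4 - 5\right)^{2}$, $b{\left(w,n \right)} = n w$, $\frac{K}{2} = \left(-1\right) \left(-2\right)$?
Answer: $3410$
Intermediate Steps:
$K = 4$ ($K = 2 \left(\left(-1\right) \left(-2\right)\right) = 2 \cdot 2 = 4$)
$W = 81$ ($W = \left(-9\right)^{2} = 81$)
$G{\left(O,o \right)} = -81 + O$ ($G{\left(O,o \right)} = O - 81 = -81 + O$)
$- 44 G{\left(\frac{b{\left(7,-2 \right)}}{\left(-2 + 1\right) K},45 \right)} = - 44 \left(-81 + \frac{\left(-2\right) 7}{\left(-2 + 1\right) 4}\right) = - 44 \left(-81 - \frac{14}{\left(-1\right) 4}\right) = - 44 \left(-81 - \frac{14}{-4}\right) = - 44 \left(-81 - - \frac{7}{2}\right) = - 44 \left(-81 + \frac{7}{2}\right) = \left(-44\right) \left(- \frac{155}{2}\right) = 3410$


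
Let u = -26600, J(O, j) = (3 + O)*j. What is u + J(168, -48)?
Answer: -34808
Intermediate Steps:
J(O, j) = j*(3 + O)
u + J(168, -48) = -26600 - 48*(3 + 168) = -26600 - 48*171 = -26600 - 8208 = -34808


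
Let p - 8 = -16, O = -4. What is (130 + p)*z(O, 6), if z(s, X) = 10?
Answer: 1220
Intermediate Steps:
p = -8 (p = 8 - 16 = -8)
(130 + p)*z(O, 6) = (130 - 8)*10 = 122*10 = 1220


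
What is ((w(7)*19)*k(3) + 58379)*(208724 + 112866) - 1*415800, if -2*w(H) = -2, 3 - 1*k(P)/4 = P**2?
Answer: 18627041770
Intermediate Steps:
k(P) = 12 - 4*P**2
w(H) = 1 (w(H) = -1/2*(-2) = 1)
((w(7)*19)*k(3) + 58379)*(208724 + 112866) - 1*415800 = ((1*19)*(12 - 4*3**2) + 58379)*(208724 + 112866) - 1*415800 = (19*(12 - 4*9) + 58379)*321590 - 415800 = (19*(12 - 36) + 58379)*321590 - 415800 = (19*(-24) + 58379)*321590 - 415800 = (-456 + 58379)*321590 - 415800 = 57923*321590 - 415800 = 18627457570 - 415800 = 18627041770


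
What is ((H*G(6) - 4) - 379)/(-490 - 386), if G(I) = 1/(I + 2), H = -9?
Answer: 3073/7008 ≈ 0.43850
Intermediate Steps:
G(I) = 1/(2 + I)
((H*G(6) - 4) - 379)/(-490 - 386) = ((-9/(2 + 6) - 4) - 379)/(-490 - 386) = ((-9/8 - 4) - 379)/(-876) = ((-9*⅛ - 4) - 379)*(-1/876) = ((-9/8 - 4) - 379)*(-1/876) = (-41/8 - 379)*(-1/876) = -3073/8*(-1/876) = 3073/7008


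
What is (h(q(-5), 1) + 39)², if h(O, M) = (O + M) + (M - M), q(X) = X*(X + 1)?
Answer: 3600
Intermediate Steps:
q(X) = X*(1 + X)
h(O, M) = M + O (h(O, M) = (M + O) + 0 = M + O)
(h(q(-5), 1) + 39)² = ((1 - 5*(1 - 5)) + 39)² = ((1 - 5*(-4)) + 39)² = ((1 + 20) + 39)² = (21 + 39)² = 60² = 3600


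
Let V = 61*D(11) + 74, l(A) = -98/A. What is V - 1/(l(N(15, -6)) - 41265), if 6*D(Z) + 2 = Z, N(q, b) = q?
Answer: 204913193/1238146 ≈ 165.50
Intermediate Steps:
D(Z) = -1/3 + Z/6
V = 331/2 (V = 61*(-1/3 + (1/6)*11) + 74 = 61*(-1/3 + 11/6) + 74 = 61*(3/2) + 74 = 183/2 + 74 = 331/2 ≈ 165.50)
V - 1/(l(N(15, -6)) - 41265) = 331/2 - 1/(-98/15 - 41265) = 331/2 - 1/(-619073/15) = 331/2 - 1*(-15/619073) = 331/2 + 15/619073 = 204913193/1238146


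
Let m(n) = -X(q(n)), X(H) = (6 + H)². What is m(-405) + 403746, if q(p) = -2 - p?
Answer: 236465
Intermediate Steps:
m(n) = -(4 - n)² (m(n) = -(6 + (-2 - n))² = -(4 - n)²)
m(-405) + 403746 = -(-4 - 405)² + 403746 = -1*(-409)² + 403746 = -1*167281 + 403746 = -167281 + 403746 = 236465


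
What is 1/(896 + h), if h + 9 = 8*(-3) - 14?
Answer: 1/849 ≈ 0.0011779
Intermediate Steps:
h = -47 (h = -9 + (8*(-3) - 14) = -9 + (-24 - 14) = -9 - 38 = -47)
1/(896 + h) = 1/(896 - 47) = 1/849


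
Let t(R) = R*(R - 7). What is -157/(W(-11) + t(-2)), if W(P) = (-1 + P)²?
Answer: -157/162 ≈ -0.96914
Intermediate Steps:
t(R) = R*(-7 + R)
-157/(W(-11) + t(-2)) = -157/((-1 - 11)² - 2*(-7 - 2)) = -157/((-12)² - 2*(-9)) = -157/(144 + 18) = -157/162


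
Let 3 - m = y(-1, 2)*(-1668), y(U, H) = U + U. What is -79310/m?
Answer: 7210/303 ≈ 23.795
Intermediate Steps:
y(U, H) = 2*U
m = -3333 (m = 3 - 2*(-1)*(-1668) = 3 - (-2)*(-1668) = 3 - 1*3336 = 3 - 3336 = -3333)
-79310/m = -79310/(-3333) = -79310*(-1/3333) = 7210/303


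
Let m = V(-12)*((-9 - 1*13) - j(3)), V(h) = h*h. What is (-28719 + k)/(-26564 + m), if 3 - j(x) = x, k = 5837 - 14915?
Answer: 37797/29732 ≈ 1.2713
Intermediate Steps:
k = -9078
j(x) = 3 - x
V(h) = h²
m = -3168 (m = (-12)²*((-9 - 1*13) - (3 - 1*3)) = 144*((-9 - 13) - (3 - 3)) = 144*(-22 - 1*0) = 144*(-22 + 0) = 144*(-22) = -3168)
(-28719 + k)/(-26564 + m) = (-28719 - 9078)/(-26564 - 3168) = -37797/(-29732) = -37797*(-1/29732) = 37797/29732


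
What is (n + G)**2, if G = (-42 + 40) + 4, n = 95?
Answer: 9409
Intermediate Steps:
G = 2 (G = -2 + 4 = 2)
(n + G)**2 = (95 + 2)**2 = 97**2 = 9409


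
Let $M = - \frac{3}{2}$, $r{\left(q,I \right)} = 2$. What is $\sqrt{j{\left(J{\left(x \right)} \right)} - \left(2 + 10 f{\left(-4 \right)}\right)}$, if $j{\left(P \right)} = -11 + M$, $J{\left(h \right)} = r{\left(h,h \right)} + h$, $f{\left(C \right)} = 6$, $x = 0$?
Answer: $\frac{i \sqrt{298}}{2} \approx 8.6313 i$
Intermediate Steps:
$M = - \frac{3}{2}$ ($M = \left(-3\right) \frac{1}{2} = - \frac{3}{2} \approx -1.5$)
$J{\left(h \right)} = 2 + h$
$j{\left(P \right)} = - \frac{25}{2}$ ($j{\left(P \right)} = -11 - \frac{3}{2} = - \frac{25}{2}$)
$\sqrt{j{\left(J{\left(x \right)} \right)} - \left(2 + 10 f{\left(-4 \right)}\right)} = \sqrt{- \frac{25}{2} - 62} = \sqrt{- \frac{149}{2}} = \frac{i \sqrt{298}}{2}$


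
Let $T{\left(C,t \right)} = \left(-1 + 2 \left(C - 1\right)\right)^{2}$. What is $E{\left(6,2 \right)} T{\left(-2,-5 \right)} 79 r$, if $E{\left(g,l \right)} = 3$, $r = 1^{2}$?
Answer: $11613$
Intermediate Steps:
$r = 1$
$T{\left(C,t \right)} = \left(-3 + 2 C\right)^{2}$ ($T{\left(C,t \right)} = \left(-1 + 2 \left(-1 + C\right)\right)^{2} = \left(-1 + \left(-2 + 2 C\right)\right)^{2} = \left(-3 + 2 C\right)^{2}$)
$E{\left(6,2 \right)} T{\left(-2,-5 \right)} 79 r = 3 \left(-3 + 2 \left(-2\right)\right)^{2} \cdot 79 \cdot 1 = 3 \left(-3 - 4\right)^{2} \cdot 79 \cdot 1 = 3 \left(-7\right)^{2} \cdot 79 \cdot 1 = 3 \cdot 49 \cdot 79 \cdot 1 = 147 \cdot 79 \cdot 1 = 11613 \cdot 1 = 11613$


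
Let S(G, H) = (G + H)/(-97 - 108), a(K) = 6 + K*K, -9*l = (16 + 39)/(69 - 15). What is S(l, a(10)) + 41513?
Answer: 4135888729/99630 ≈ 41513.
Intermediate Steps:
l = -55/486 (l = -(16 + 39)/(9*(69 - 15)) = -55/(9*54) = -1/9*55/54 = -55/486 ≈ -0.11317)
a(K) = 6 + K**2
S(G, H) = -G/205 - H/205 (S(G, H) = (G + H)/(-205) = (G + H)*(-1/205) = -G/205 - H/205)
S(l, a(10)) + 41513 = (-1/205*(-55/486) - (6 + 10**2)/205) + 41513 = (11/19926 - (6 + 100)/205) + 41513 = (11/19926 - 1/205*106) + 41513 = (11/19926 - 106/205) + 41513 = -51461/99630 + 41513 = 4135888729/99630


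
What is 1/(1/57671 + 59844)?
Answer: 57671/3451263325 ≈ 1.6710e-5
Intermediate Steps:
1/(1/57671 + 59844) = 1/(3451263325/57671) = 57671/3451263325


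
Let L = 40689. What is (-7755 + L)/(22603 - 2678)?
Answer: 32934/19925 ≈ 1.6529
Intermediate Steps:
(-7755 + L)/(22603 - 2678) = (-7755 + 40689)/(22603 - 2678) = 32934/19925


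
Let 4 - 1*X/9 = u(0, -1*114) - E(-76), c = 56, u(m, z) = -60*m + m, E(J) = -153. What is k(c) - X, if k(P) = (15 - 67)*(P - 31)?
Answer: 41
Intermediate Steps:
u(m, z) = -59*m
k(P) = 1612 - 52*P (k(P) = -52*(-31 + P) = 1612 - 52*P)
X = -1341 (X = 36 - 9*(-59*0 - 1*(-153)) = 36 - 9*(0 + 153) = 36 - 9*153 = 36 - 1377 = -1341)
k(c) - X = (1612 - 52*56) - 1*(-1341) = (1612 - 2912) + 1341 = -1300 + 1341 = 41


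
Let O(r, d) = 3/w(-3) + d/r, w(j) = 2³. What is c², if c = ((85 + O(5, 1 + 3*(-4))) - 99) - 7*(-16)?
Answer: 14799409/1600 ≈ 9249.6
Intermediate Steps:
w(j) = 8
O(r, d) = 3/8 + d/r
c = 3847/40 (c = ((85 + (3/8 + (1 + 3*(-4))/5)) - 99) - 7*(-16) = ((85 + (3/8 + (1 - 12)*(⅕))) - 99) - 1*(-112) = ((85 + (3/8 - 11*⅕)) - 99) + 112 = ((85 + (3/8 - 11/5)) - 99) + 112 = ((85 - 73/40) - 99) + 112 = (3327/40 - 99) + 112 = -633/40 + 112 = 3847/40 ≈ 96.175)
c² = (3847/40)² = 14799409/1600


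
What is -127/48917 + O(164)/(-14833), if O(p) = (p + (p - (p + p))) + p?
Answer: -9906179/725585861 ≈ -0.013653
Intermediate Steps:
O(p) = p (O(p) = (p + (p - 2*p)) + p = (p - p) + p = 0 + p = p)
-127/48917 + O(164)/(-14833) = -127/48917 + 164/(-14833) = -127*1/48917 + 164*(-1/14833) = -127/48917 - 164/14833 = -9906179/725585861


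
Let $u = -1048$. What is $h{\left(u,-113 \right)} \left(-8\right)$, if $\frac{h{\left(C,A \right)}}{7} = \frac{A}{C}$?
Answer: $- \frac{791}{131} \approx -6.0382$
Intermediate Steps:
$h{\left(C,A \right)} = \frac{7 A}{C}$ ($h{\left(C,A \right)} = 7 \frac{A}{C} = \frac{7 A}{C}$)
$h{\left(u,-113 \right)} \left(-8\right) = 7 \left(-113\right) \frac{1}{-1048} \left(-8\right) = 7 \left(-113\right) \left(- \frac{1}{1048}\right) \left(-8\right) = \frac{791}{1048} \left(-8\right) = - \frac{791}{131}$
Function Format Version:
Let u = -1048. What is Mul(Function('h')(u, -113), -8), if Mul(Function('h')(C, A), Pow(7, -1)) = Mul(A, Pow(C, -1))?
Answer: Rational(-791, 131) ≈ -6.0382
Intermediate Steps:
Function('h')(C, A) = Mul(7, A, Pow(C, -1)) (Function('h')(C, A) = Mul(7, Mul(A, Pow(C, -1))) = Mul(7, A, Pow(C, -1)))
Mul(Function('h')(u, -113), -8) = Mul(Mul(7, -113, Pow(-1048, -1)), -8) = Mul(Mul(7, -113, Rational(-1, 1048)), -8) = Mul(Rational(791, 1048), -8) = Rational(-791, 131)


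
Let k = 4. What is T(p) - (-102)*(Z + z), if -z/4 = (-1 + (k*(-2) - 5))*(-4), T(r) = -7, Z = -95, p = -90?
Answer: -32545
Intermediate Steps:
z = -224 (z = -4*(-1 + (4*(-2) - 5))*(-4) = -4*(-1 + (-8 - 5))*(-4) = -4*(-1 - 13)*(-4) = -(-56)*(-4) = -4*56 = -224)
T(p) - (-102)*(Z + z) = -7 - (-102)*(-95 - 224) = -7 - (-102)*(-319) = -7 - 1*32538 = -7 - 32538 = -32545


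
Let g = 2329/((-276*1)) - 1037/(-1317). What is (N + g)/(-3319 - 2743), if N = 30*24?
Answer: -28770351/244832056 ≈ -0.11751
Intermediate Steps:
N = 720
g = -309009/40388 (g = 2329/(-276) - 1037*(-1/1317) = 2329*(-1/276) + 1037/1317 = -2329/276 + 1037/1317 = -309009/40388 ≈ -7.6510)
(N + g)/(-3319 - 2743) = (720 - 309009/40388)/(-3319 - 2743) = (28770351/40388)/(-6062) = (28770351/40388)*(-1/6062) = -28770351/244832056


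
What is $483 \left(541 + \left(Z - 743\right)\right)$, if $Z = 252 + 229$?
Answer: $134757$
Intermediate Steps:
$Z = 481$
$483 \left(541 + \left(Z - 743\right)\right) = 483 \left(541 + \left(481 - 743\right)\right) = 483 \left(541 - 262\right) = 483 \cdot 279 = 134757$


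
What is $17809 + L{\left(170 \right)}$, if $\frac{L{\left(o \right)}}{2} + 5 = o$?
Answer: $18139$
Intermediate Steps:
$L{\left(o \right)} = -10 + 2 o$
$17809 + L{\left(170 \right)} = 17809 + \left(-10 + 2 \cdot 170\right) = 17809 + \left(-10 + 340\right) = 17809 + 330 = 18139$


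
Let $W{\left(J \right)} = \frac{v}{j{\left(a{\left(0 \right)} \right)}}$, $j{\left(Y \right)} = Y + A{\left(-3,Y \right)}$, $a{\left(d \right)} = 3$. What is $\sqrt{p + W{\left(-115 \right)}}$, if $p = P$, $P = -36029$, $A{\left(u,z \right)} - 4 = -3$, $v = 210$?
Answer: $\frac{i \sqrt{143906}}{2} \approx 189.67 i$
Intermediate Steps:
$A{\left(u,z \right)} = 1$ ($A{\left(u,z \right)} = 4 - 3 = 1$)
$j{\left(Y \right)} = 1 + Y$ ($j{\left(Y \right)} = Y + 1 = 1 + Y$)
$p = -36029$
$W{\left(J \right)} = \frac{105}{2}$ ($W{\left(J \right)} = \frac{210}{1 + 3} = \frac{210}{4} = 210 \cdot \frac{1}{4} = \frac{105}{2}$)
$\sqrt{p + W{\left(-115 \right)}} = \sqrt{-36029 + \frac{105}{2}} = \sqrt{- \frac{71953}{2}} = \frac{i \sqrt{143906}}{2}$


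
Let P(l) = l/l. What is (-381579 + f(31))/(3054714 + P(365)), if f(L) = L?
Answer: -381548/3054715 ≈ -0.12490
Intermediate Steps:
P(l) = 1
(-381579 + f(31))/(3054714 + P(365)) = (-381579 + 31)/(3054714 + 1) = -381548/3054715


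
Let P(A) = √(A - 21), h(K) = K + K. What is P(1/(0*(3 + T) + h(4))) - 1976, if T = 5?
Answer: -1976 + I*√334/4 ≈ -1976.0 + 4.5689*I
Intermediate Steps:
h(K) = 2*K
P(A) = √(-21 + A)
P(1/(0*(3 + T) + h(4))) - 1976 = √(-21 + 1/(0*(3 + 5) + 2*4)) - 1976 = √(-21 + 1/(0*8 + 8)) - 1976 = √(-21 + 1/(0 + 8)) - 1976 = √(-21 + 1/8) - 1976 = √(-21 + ⅛) - 1976 = √(-167/8) - 1976 = I*√334/4 - 1976 = -1976 + I*√334/4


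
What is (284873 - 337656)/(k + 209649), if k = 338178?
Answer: -52783/547827 ≈ -0.096350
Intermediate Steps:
(284873 - 337656)/(k + 209649) = (284873 - 337656)/(338178 + 209649) = -52783/547827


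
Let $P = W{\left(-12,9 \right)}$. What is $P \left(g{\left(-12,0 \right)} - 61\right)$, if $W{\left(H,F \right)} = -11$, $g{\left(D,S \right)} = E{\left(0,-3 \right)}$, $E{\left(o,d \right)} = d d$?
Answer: $572$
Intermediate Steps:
$E{\left(o,d \right)} = d^{2}$
$g{\left(D,S \right)} = 9$ ($g{\left(D,S \right)} = \left(-3\right)^{2} = 9$)
$P = -11$
$P \left(g{\left(-12,0 \right)} - 61\right) = - 11 \left(9 - 61\right) = \left(-11\right) \left(-52\right) = 572$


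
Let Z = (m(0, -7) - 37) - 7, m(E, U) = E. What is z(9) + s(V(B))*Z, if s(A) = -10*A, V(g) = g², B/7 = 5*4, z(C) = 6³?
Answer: 8624216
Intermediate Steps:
z(C) = 216
Z = -44 (Z = (0 - 37) - 7 = -37 - 7 = -44)
B = 140 (B = 7*(5*4) = 7*20 = 140)
z(9) + s(V(B))*Z = 216 - 10*140²*(-44) = 216 - 10*19600*(-44) = 216 - 196000*(-44) = 216 + 8624000 = 8624216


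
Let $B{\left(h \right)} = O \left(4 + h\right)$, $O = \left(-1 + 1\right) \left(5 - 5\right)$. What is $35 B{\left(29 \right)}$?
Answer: $0$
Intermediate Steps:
$O = 0$ ($O = 0 \cdot 0 = 0$)
$B{\left(h \right)} = 0$ ($B{\left(h \right)} = 0 \left(4 + h\right) = 0$)
$35 B{\left(29 \right)} = 35 \cdot 0 = 0$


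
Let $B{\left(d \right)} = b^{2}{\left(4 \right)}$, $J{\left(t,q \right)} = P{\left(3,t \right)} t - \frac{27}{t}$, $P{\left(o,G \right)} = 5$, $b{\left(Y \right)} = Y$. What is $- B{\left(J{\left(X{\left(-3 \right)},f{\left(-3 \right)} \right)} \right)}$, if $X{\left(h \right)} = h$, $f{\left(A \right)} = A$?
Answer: $-16$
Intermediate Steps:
$J{\left(t,q \right)} = - \frac{27}{t} + 5 t$ ($J{\left(t,q \right)} = 5 t - \frac{27}{t} = - \frac{27}{t} + 5 t$)
$B{\left(d \right)} = 16$ ($B{\left(d \right)} = 4^{2} = 16$)
$- B{\left(J{\left(X{\left(-3 \right)},f{\left(-3 \right)} \right)} \right)} = \left(-1\right) 16 = -16$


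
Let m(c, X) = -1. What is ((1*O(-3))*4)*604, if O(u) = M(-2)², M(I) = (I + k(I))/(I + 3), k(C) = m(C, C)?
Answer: 21744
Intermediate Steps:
k(C) = -1
M(I) = (-1 + I)/(3 + I) (M(I) = (I - 1)/(I + 3) = (-1 + I)/(3 + I))
O(u) = 9 (O(u) = ((-1 - 2)/(3 - 2))² = (-3/1)² = (1*(-3))² = (-3)² = 9)
((1*O(-3))*4)*604 = ((1*9)*4)*604 = (9*4)*604 = 36*604 = 21744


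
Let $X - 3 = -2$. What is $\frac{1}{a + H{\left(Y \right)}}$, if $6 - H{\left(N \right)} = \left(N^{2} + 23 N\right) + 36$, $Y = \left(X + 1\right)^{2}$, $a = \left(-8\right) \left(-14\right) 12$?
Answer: $\frac{1}{1206} \approx 0.00082919$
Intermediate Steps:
$X = 1$ ($X = 3 - 2 = 1$)
$a = 1344$ ($a = 112 \cdot 12 = 1344$)
$Y = 4$ ($Y = \left(1 + 1\right)^{2} = 2^{2} = 4$)
$H{\left(N \right)} = -30 - N^{2} - 23 N$ ($H{\left(N \right)} = 6 - \left(\left(N^{2} + 23 N\right) + 36\right) = 6 - \left(36 + N^{2} + 23 N\right) = -30 - N^{2} - 23 N$)
$\frac{1}{a + H{\left(Y \right)}} = \frac{1}{1344 - 138} = \frac{1}{1206}$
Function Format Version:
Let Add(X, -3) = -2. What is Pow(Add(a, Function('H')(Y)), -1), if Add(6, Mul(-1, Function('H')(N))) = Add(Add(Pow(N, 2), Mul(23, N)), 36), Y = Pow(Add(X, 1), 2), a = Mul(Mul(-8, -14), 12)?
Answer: Rational(1, 1206) ≈ 0.00082919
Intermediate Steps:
X = 1 (X = Add(3, -2) = 1)
a = 1344 (a = Mul(112, 12) = 1344)
Y = 4 (Y = Pow(Add(1, 1), 2) = Pow(2, 2) = 4)
Function('H')(N) = Add(-30, Mul(-1, Pow(N, 2)), Mul(-23, N)) (Function('H')(N) = Add(6, Mul(-1, Add(Add(Pow(N, 2), Mul(23, N)), 36))) = Add(6, Mul(-1, Add(36, Pow(N, 2), Mul(23, N)))) = Add(6, Add(-36, Mul(-1, Pow(N, 2)), Mul(-23, N))) = Add(-30, Mul(-1, Pow(N, 2)), Mul(-23, N)))
Pow(Add(a, Function('H')(Y)), -1) = Pow(Add(1344, Add(-30, Mul(-1, Pow(4, 2)), Mul(-23, 4))), -1) = Pow(Add(1344, Add(-30, Mul(-1, 16), -92)), -1) = Pow(Add(1344, Add(-30, -16, -92)), -1) = Pow(Add(1344, -138), -1) = Pow(1206, -1) = Rational(1, 1206)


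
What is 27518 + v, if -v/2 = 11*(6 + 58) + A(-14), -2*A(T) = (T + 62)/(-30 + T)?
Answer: 287198/11 ≈ 26109.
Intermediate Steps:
A(T) = -(62 + T)/(2*(-30 + T)) (A(T) = -(T + 62)/(2*(-30 + T)) = -(62 + T)/(2*(-30 + T)))
v = -15500/11 (v = -2*(11*(6 + 58) + (-62 - 1*(-14))/(2*(-30 - 14))) = -2*(11*64 + (1/2)*(-62 + 14)/(-44)) = -2*(704 + (1/2)*(-1/44)*(-48)) = -2*(704 + 6/11) = -2*7750/11 = -15500/11 ≈ -1409.1)
27518 + v = 27518 - 15500/11 = 287198/11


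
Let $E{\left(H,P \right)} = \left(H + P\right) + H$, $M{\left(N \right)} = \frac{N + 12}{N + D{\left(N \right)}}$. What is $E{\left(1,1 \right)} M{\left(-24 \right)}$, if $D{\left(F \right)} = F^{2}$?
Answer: $- \frac{3}{46} \approx -0.065217$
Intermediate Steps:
$M{\left(N \right)} = \frac{12 + N}{N + N^{2}}$ ($M{\left(N \right)} = \frac{N + 12}{N + N^{2}} = \frac{12 + N}{N + N^{2}}$)
$E{\left(H,P \right)} = P + 2 H$
$E{\left(1,1 \right)} M{\left(-24 \right)} = \left(1 + 2 \cdot 1\right) \frac{12 - 24}{\left(-24\right) \left(1 - 24\right)} = \left(1 + 2\right) \left(\left(- \frac{1}{24}\right) \frac{1}{-23} \left(-12\right)\right) = 3 \left(\left(- \frac{1}{24}\right) \left(- \frac{1}{23}\right) \left(-12\right)\right) = 3 \left(- \frac{1}{46}\right) = - \frac{3}{46}$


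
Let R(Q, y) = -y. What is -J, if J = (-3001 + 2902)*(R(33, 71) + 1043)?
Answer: 96228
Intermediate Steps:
J = -96228 (J = (-3001 + 2902)*(-1*71 + 1043) = -99*(-71 + 1043) = -99*972 = -96228)
-J = -1*(-96228) = 96228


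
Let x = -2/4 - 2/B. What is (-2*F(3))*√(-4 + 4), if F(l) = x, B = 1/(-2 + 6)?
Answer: 0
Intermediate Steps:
B = ¼ (B = 1/4 = ¼ ≈ 0.25000)
x = -17/2 (x = -2/4 - 2/¼ = -2*¼ - 2*4 = -½ - 8 = -17/2 ≈ -8.5000)
F(l) = -17/2
(-2*F(3))*√(-4 + 4) = (-2*(-17)/2)*√(-4 + 4) = (-2*(-17/2))*√0 = 17*0 = 0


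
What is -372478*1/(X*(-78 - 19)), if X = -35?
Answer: -372478/3395 ≈ -109.71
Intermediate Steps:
-372478*1/(X*(-78 - 19)) = -372478*(-1/(35*(-78 - 19))) = -372478/((-35*(-97))) = -372478/3395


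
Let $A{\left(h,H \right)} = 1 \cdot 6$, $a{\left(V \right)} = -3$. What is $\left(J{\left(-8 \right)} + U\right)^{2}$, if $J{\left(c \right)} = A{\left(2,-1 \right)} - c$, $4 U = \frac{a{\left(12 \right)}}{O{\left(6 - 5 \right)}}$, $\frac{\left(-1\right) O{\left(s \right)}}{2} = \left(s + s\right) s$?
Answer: $\frac{51529}{256} \approx 201.29$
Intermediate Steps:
$O{\left(s \right)} = - 4 s^{2}$ ($O{\left(s \right)} = - 2 \left(s + s\right) s = - 2 \cdot 2 s s = - 2 \cdot 2 s^{2} = - 4 s^{2}$)
$U = \frac{3}{16}$ ($U = \frac{\left(-3\right) \frac{1}{\left(-4\right) \left(6 - 5\right)^{2}}}{4} = \frac{\left(-3\right) \frac{1}{\left(-4\right) 1^{2}}}{4} = \frac{\left(-3\right) \frac{1}{\left(-4\right) 1}}{4} = \frac{\left(-3\right) \frac{1}{-4}}{4} = \frac{\left(-3\right) \left(- \frac{1}{4}\right)}{4} = \frac{1}{4} \cdot \frac{3}{4} = \frac{3}{16} \approx 0.1875$)
$A{\left(h,H \right)} = 6$
$J{\left(c \right)} = 6 - c$
$\left(J{\left(-8 \right)} + U\right)^{2} = \left(\left(6 - -8\right) + \frac{3}{16}\right)^{2} = \left(\left(6 + 8\right) + \frac{3}{16}\right)^{2} = \left(14 + \frac{3}{16}\right)^{2} = \left(\frac{227}{16}\right)^{2} = \frac{51529}{256}$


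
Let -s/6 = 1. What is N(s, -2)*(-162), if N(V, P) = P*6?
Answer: 1944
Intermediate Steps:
s = -6 (s = -6*1 = -6)
N(V, P) = 6*P
N(s, -2)*(-162) = (6*(-2))*(-162) = -12*(-162) = 1944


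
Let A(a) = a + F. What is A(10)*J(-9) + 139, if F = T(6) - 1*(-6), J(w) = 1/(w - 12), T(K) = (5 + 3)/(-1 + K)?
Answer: 14507/105 ≈ 138.16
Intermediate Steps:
T(K) = 8/(-1 + K)
J(w) = 1/(-12 + w)
F = 38/5 (F = 8/(-1 + 6) - 1*(-6) = 8/5 + 6 = 38/5 ≈ 7.6000)
A(a) = 38/5 + a (A(a) = a + 38/5 = 38/5 + a)
A(10)*J(-9) + 139 = (38/5 + 10)/(-12 - 9) + 139 = (88/5)/(-21) + 139 = (88/5)*(-1/21) + 139 = -88/105 + 139 = 14507/105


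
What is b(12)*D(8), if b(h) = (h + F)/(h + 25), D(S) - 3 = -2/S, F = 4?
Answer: 44/37 ≈ 1.1892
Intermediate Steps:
D(S) = 3 - 2/S
b(h) = (4 + h)/(25 + h) (b(h) = (h + 4)/(h + 25) = (4 + h)/(25 + h))
b(12)*D(8) = ((4 + 12)/(25 + 12))*(3 - 2/8) = (16/37)*(3 - 2*⅛) = ((1/37)*16)*(3 - ¼) = (16/37)*(11/4) = 44/37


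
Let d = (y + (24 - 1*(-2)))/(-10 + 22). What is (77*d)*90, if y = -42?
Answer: -9240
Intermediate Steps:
d = -4/3 (d = (-42 + (24 - 1*(-2)))/(-10 + 22) = (-42 + (24 + 2))/12 = (-42 + 26)*(1/12) = -16*1/12 = -4/3 ≈ -1.3333)
(77*d)*90 = (77*(-4/3))*90 = -308/3*90 = -9240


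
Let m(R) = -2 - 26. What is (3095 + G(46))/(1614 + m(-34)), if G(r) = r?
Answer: 3141/1586 ≈ 1.9805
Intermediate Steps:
m(R) = -28
(3095 + G(46))/(1614 + m(-34)) = (3095 + 46)/(1614 - 28) = 3141/1586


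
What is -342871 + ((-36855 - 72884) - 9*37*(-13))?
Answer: -448281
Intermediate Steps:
-342871 + ((-36855 - 72884) - 9*37*(-13)) = -342871 + (-109739 - 333*(-13)) = -342871 + (-109739 + 4329) = -342871 - 105410 = -448281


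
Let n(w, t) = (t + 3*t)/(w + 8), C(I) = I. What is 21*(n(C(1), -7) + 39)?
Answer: 2261/3 ≈ 753.67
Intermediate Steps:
n(w, t) = 4*t/(8 + w) (n(w, t) = (4*t)/(8 + w) = 4*t/(8 + w))
21*(n(C(1), -7) + 39) = 21*(4*(-7)/(8 + 1) + 39) = 21*(4*(-7)/9 + 39) = 21*(4*(-7)*(⅑) + 39) = 21*(-28/9 + 39) = 21*(323/9) = 2261/3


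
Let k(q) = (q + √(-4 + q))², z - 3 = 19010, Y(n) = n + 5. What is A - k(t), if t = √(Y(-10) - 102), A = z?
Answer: 19013 - (√(-4 + I*√107) + I*√107)² ≈ 19181.0 - 49.298*I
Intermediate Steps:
Y(n) = 5 + n
z = 19013 (z = 3 + 19010 = 19013)
A = 19013
t = I*√107 (t = √((5 - 10) - 102) = √(-5 - 102) = √(-107) = I*√107 ≈ 10.344*I)
A - k(t) = 19013 - (I*√107 + √(-4 + I*√107))² = 19013 - (√(-4 + I*√107) + I*√107)²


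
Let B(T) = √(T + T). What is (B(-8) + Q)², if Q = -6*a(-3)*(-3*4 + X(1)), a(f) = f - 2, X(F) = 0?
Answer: 129584 - 2880*I ≈ 1.2958e+5 - 2880.0*I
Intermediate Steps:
B(T) = √2*√T (B(T) = √(2*T) = √2*√T)
a(f) = -2 + f
Q = -360 (Q = -6*(-2 - 3)*(-3*4 + 0) = -(-30)*(-12 + 0) = -(-30)*(-12) = -6*60 = -360)
(B(-8) + Q)² = (√2*√(-8) - 360)² = (√2*(2*I*√2) - 360)² = (4*I - 360)² = (-360 + 4*I)²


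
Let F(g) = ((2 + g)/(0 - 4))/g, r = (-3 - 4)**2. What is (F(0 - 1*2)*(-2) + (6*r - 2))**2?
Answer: 85264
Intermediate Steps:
r = 49 (r = (-7)**2 = 49)
F(g) = (-1/2 - g/4)/g (F(g) = ((2 + g)/(-4))/g = ((2 + g)*(-1/4))/g = (-1/2 - g/4)/g)
(F(0 - 1*2)*(-2) + (6*r - 2))**2 = (((-2 - (0 - 1*2))/(4*(0 - 1*2)))*(-2) + (6*49 - 2))**2 = (((-2 - (0 - 2))/(4*(0 - 2)))*(-2) + (294 - 2))**2 = (((1/4)*(-2 - 1*(-2))/(-2))*(-2) + 292)**2 = (((1/4)*(-1/2)*(-2 + 2))*(-2) + 292)**2 = (((1/4)*(-1/2)*0)*(-2) + 292)**2 = (0*(-2) + 292)**2 = (0 + 292)**2 = 292**2 = 85264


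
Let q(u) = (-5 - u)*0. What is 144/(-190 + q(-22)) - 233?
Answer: -22207/95 ≈ -233.76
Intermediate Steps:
q(u) = 0
144/(-190 + q(-22)) - 233 = 144/(-190 + 0) - 233 = 144/(-190) - 233 = 144*(-1/190) - 233 = -72/95 - 233 = -22207/95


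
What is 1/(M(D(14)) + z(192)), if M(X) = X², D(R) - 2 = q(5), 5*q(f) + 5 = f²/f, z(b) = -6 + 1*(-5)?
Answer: -⅐ ≈ -0.14286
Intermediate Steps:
z(b) = -11 (z(b) = -6 - 5 = -11)
q(f) = -1 + f/5 (q(f) = -1 + (f²/f)/5 = -1 + f/5)
D(R) = 2 (D(R) = 2 + (-1 + (⅕)*5) = 2 + (-1 + 1) = 2 + 0 = 2)
1/(M(D(14)) + z(192)) = 1/(2² - 11) = 1/(4 - 11) = 1/(-7) = -⅐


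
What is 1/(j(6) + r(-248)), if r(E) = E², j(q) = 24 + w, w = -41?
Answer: 1/61487 ≈ 1.6264e-5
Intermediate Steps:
j(q) = -17 (j(q) = 24 - 41 = -17)
1/(j(6) + r(-248)) = 1/(-17 + (-248)²) = 1/(-17 + 61504) = 1/61487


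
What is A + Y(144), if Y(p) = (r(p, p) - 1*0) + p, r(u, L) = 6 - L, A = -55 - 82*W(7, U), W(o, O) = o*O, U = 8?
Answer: -4641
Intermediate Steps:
W(o, O) = O*o
A = -4647 (A = -55 - 656*7 = -55 - 82*56 = -55 - 4592 = -4647)
Y(p) = 6 (Y(p) = ((6 - p) - 1*0) + p = ((6 - p) + 0) + p = (6 - p) + p = 6)
A + Y(144) = -4647 + 6 = -4641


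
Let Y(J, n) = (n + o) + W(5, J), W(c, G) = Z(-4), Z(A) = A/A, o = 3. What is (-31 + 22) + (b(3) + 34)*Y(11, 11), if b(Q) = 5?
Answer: 576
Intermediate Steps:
Z(A) = 1
W(c, G) = 1
Y(J, n) = 4 + n (Y(J, n) = (n + 3) + 1 = (3 + n) + 1 = 4 + n)
(-31 + 22) + (b(3) + 34)*Y(11, 11) = (-31 + 22) + (5 + 34)*(4 + 11) = -9 + 39*15 = -9 + 585 = 576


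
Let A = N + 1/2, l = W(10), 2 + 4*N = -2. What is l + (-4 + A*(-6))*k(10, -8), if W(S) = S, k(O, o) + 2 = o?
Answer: 20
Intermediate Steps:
N = -1 (N = -½ + (¼)*(-2) = -½ - ½ = -1)
k(O, o) = -2 + o
l = 10
A = -½ (A = -1 + 1/2 = -1 + ½ = -½ ≈ -0.50000)
l + (-4 + A*(-6))*k(10, -8) = 10 + (-4 - ½*(-6))*(-2 - 8) = 10 + (-4 + 3)*(-10) = 10 - 1*(-10) = 10 + 10 = 20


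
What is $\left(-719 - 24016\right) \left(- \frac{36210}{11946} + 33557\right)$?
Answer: $- \frac{1652445222720}{1991} \approx -8.2996 \cdot 10^{8}$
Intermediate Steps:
$\left(-719 - 24016\right) \left(- \frac{36210}{11946} + 33557\right) = - 24735 \left(\left(-36210\right) \frac{1}{11946} + 33557\right) = - 24735 \left(- \frac{6035}{1991} + 33557\right) = \left(-24735\right) \frac{66805952}{1991} = - \frac{1652445222720}{1991}$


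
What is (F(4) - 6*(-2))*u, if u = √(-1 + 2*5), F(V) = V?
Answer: 48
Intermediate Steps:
u = 3 (u = √(-1 + 10) = √9 = 3)
(F(4) - 6*(-2))*u = (4 - 6*(-2))*3 = (4 - 1*(-12))*3 = (4 + 12)*3 = 16*3 = 48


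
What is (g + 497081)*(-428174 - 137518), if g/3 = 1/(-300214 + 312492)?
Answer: -1726254540722766/6139 ≈ -2.8119e+11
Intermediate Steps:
g = 3/12278 (g = 3/(-300214 + 312492) = 3/12278 ≈ 0.00024434)
(g + 497081)*(-428174 - 137518) = (3/12278 + 497081)*(-428174 - 137518) = (6103160521/12278)*(-565692) = -1726254540722766/6139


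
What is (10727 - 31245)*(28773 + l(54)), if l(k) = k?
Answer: -591472386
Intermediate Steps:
(10727 - 31245)*(28773 + l(54)) = (10727 - 31245)*(28773 + 54) = -20518*28827 = -591472386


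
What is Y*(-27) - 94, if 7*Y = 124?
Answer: -4006/7 ≈ -572.29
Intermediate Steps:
Y = 124/7 (Y = (⅐)*124 = 124/7 ≈ 17.714)
Y*(-27) - 94 = (124/7)*(-27) - 94 = -3348/7 - 94 = -4006/7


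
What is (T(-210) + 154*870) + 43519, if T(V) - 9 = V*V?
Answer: 221608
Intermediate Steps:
T(V) = 9 + V² (T(V) = 9 + V*V = 9 + V²)
(T(-210) + 154*870) + 43519 = ((9 + (-210)²) + 154*870) + 43519 = ((9 + 44100) + 133980) + 43519 = (44109 + 133980) + 43519 = 178089 + 43519 = 221608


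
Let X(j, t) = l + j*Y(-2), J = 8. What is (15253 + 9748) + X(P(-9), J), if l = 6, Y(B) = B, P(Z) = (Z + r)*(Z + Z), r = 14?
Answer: 25187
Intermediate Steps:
P(Z) = 2*Z*(14 + Z) (P(Z) = (Z + 14)*(Z + Z) = (14 + Z)*(2*Z) = 2*Z*(14 + Z))
X(j, t) = 6 - 2*j (X(j, t) = 6 + j*(-2) = 6 - 2*j)
(15253 + 9748) + X(P(-9), J) = (15253 + 9748) + (6 - 4*(-9)*(14 - 9)) = 25001 + (6 - 4*(-9)*5) = 25001 + (6 - 2*(-90)) = 25001 + (6 + 180) = 25001 + 186 = 25187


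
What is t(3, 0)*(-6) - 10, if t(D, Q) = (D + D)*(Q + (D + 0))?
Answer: -118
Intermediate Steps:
t(D, Q) = 2*D*(D + Q) (t(D, Q) = (2*D)*(Q + D) = (2*D)*(D + Q) = 2*D*(D + Q))
t(3, 0)*(-6) - 10 = (2*3*(3 + 0))*(-6) - 10 = (2*3*3)*(-6) - 10 = 18*(-6) - 10 = -108 - 10 = -118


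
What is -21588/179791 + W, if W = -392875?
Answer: -70635410713/179791 ≈ -3.9288e+5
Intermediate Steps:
-21588/179791 + W = -21588/179791 - 392875 = -70635410713/179791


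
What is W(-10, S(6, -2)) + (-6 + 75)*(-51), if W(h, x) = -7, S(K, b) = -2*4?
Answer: -3526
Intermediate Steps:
S(K, b) = -8
W(-10, S(6, -2)) + (-6 + 75)*(-51) = -7 + (-6 + 75)*(-51) = -7 + 69*(-51) = -7 - 3519 = -3526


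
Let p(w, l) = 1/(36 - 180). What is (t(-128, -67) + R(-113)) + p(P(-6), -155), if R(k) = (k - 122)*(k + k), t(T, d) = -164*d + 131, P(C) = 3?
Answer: 9248975/144 ≈ 64229.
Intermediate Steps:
p(w, l) = -1/144 (p(w, l) = 1/(-144) = -1/144)
t(T, d) = 131 - 164*d
R(k) = 2*k*(-122 + k) (R(k) = (-122 + k)*(2*k) = 2*k*(-122 + k))
(t(-128, -67) + R(-113)) + p(P(-6), -155) = ((131 - 164*(-67)) + 2*(-113)*(-122 - 113)) - 1/144 = ((131 + 10988) + 2*(-113)*(-235)) - 1/144 = (11119 + 53110) - 1/144 = 64229 - 1/144 = 9248975/144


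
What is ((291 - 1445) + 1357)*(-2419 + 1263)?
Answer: -234668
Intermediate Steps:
((291 - 1445) + 1357)*(-2419 + 1263) = (-1154 + 1357)*(-1156) = 203*(-1156) = -234668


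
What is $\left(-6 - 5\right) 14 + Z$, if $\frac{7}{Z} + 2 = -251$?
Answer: $- \frac{38969}{253} \approx -154.03$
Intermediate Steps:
$Z = - \frac{7}{253}$ ($Z = \frac{7}{-2 - 251} = \frac{7}{-253} = 7 \left(- \frac{1}{253}\right) = - \frac{7}{253} \approx -0.027668$)
$\left(-6 - 5\right) 14 + Z = \left(-6 - 5\right) 14 - \frac{7}{253} = \left(-11\right) 14 - \frac{7}{253} = -154 - \frac{7}{253} = - \frac{38969}{253}$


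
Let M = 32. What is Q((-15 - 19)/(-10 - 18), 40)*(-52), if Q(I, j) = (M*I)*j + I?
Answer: -80886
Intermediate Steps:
Q(I, j) = I + 32*I*j (Q(I, j) = (32*I)*j + I = 32*I*j + I = I + 32*I*j)
Q((-15 - 19)/(-10 - 18), 40)*(-52) = (((-15 - 19)/(-10 - 18))*(1 + 32*40))*(-52) = ((-34/(-28))*(1 + 1280))*(-52) = (-34*(-1/28)*1281)*(-52) = ((17/14)*1281)*(-52) = (3111/2)*(-52) = -80886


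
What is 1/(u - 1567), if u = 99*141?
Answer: 1/12392 ≈ 8.0697e-5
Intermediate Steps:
u = 13959
1/(u - 1567) = 1/(13959 - 1567) = 1/12392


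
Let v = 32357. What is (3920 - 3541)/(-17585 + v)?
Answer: 379/14772 ≈ 0.025657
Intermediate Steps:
(3920 - 3541)/(-17585 + v) = (3920 - 3541)/(-17585 + 32357) = 379/14772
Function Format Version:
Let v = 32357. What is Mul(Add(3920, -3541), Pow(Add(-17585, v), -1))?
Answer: Rational(379, 14772) ≈ 0.025657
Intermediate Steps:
Mul(Add(3920, -3541), Pow(Add(-17585, v), -1)) = Mul(Add(3920, -3541), Pow(Add(-17585, 32357), -1)) = Mul(379, Pow(14772, -1)) = Mul(379, Rational(1, 14772)) = Rational(379, 14772)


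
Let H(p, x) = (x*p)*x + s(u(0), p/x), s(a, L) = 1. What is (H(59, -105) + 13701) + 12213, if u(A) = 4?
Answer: 676390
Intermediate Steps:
H(p, x) = 1 + p*x² (H(p, x) = (x*p)*x + 1 = (p*x)*x + 1 = p*x² + 1 = 1 + p*x²)
(H(59, -105) + 13701) + 12213 = ((1 + 59*(-105)²) + 13701) + 12213 = ((1 + 59*11025) + 13701) + 12213 = ((1 + 650475) + 13701) + 12213 = (650476 + 13701) + 12213 = 664177 + 12213 = 676390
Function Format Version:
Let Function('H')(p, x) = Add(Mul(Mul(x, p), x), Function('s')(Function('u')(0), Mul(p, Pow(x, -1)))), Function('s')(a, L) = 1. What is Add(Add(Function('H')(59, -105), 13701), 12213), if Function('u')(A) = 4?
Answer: 676390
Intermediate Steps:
Function('H')(p, x) = Add(1, Mul(p, Pow(x, 2))) (Function('H')(p, x) = Add(Mul(Mul(x, p), x), 1) = Add(Mul(Mul(p, x), x), 1) = Add(Mul(p, Pow(x, 2)), 1) = Add(1, Mul(p, Pow(x, 2))))
Add(Add(Function('H')(59, -105), 13701), 12213) = Add(Add(Add(1, Mul(59, Pow(-105, 2))), 13701), 12213) = Add(Add(Add(1, Mul(59, 11025)), 13701), 12213) = Add(Add(Add(1, 650475), 13701), 12213) = Add(Add(650476, 13701), 12213) = Add(664177, 12213) = 676390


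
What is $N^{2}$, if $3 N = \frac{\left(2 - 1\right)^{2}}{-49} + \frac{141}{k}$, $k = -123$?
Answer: $\frac{5494336}{36324729} \approx 0.15126$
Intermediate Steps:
$N = - \frac{2344}{6027}$ ($N = \frac{\frac{\left(2 - 1\right)^{2}}{-49} + \frac{141}{-123}}{3} = \frac{1^{2} \left(- \frac{1}{49}\right) + 141 \left(- \frac{1}{123}\right)}{3} = \frac{1 \left(- \frac{1}{49}\right) - \frac{47}{41}}{3} = \frac{- \frac{1}{49} - \frac{47}{41}}{3} = \frac{1}{3} \left(- \frac{2344}{2009}\right) = - \frac{2344}{6027} \approx -0.38892$)
$N^{2} = \left(- \frac{2344}{6027}\right)^{2} = \frac{5494336}{36324729}$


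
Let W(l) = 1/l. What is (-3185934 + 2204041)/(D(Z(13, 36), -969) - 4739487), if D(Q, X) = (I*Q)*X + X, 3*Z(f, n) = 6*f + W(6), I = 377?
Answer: 5891358/85553335 ≈ 0.068862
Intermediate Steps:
W(l) = 1/l
Z(f, n) = 1/18 + 2*f (Z(f, n) = (6*f + 1/6)/3 = (6*f + ⅙)/3 = (⅙ + 6*f)/3 = 1/18 + 2*f)
D(Q, X) = X + 377*Q*X (D(Q, X) = (377*Q)*X + X = 377*Q*X + X = X + 377*Q*X)
(-3185934 + 2204041)/(D(Z(13, 36), -969) - 4739487) = (-3185934 + 2204041)/(-969*(1 + 377*(1/18 + 2*13)) - 4739487) = -981893/(-969*(1 + 377*(1/18 + 26)) - 4739487) = -981893/(-969*(1 + 377*(469/18)) - 4739487) = -981893/(-969*(1 + 176813/18) - 4739487) = -981893/(-969*176831/18 - 4739487) = -981893/(-57116413/6 - 4739487) = -981893/(-85553335/6) = -981893*(-6/85553335) = 5891358/85553335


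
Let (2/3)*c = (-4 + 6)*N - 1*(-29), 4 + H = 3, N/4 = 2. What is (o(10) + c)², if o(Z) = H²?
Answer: 18769/4 ≈ 4692.3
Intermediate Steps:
N = 8 (N = 4*2 = 8)
H = -1 (H = -4 + 3 = -1)
o(Z) = 1 (o(Z) = (-1)² = 1)
c = 135/2 (c = 3*((-4 + 6)*8 - 1*(-29))/2 = 3*(2*8 + 29)/2 = 3*(16 + 29)/2 = (3/2)*45 = 135/2 ≈ 67.500)
(o(10) + c)² = (1 + 135/2)² = (137/2)² = 18769/4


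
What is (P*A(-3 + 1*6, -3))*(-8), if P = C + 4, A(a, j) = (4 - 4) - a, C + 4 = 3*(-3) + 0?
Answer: -216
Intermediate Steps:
C = -13 (C = -4 + (3*(-3) + 0) = -4 + (-9 + 0) = -4 - 9 = -13)
A(a, j) = -a (A(a, j) = 0 - a = -a)
P = -9 (P = -13 + 4 = -9)
(P*A(-3 + 1*6, -3))*(-8) = -(-9)*(-3 + 1*6)*(-8) = -(-9)*(-3 + 6)*(-8) = -(-9)*3*(-8) = -9*(-3)*(-8) = 27*(-8) = -216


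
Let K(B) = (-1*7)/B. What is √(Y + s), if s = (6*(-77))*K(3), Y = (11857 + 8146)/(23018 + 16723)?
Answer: √1703331092541/39741 ≈ 32.841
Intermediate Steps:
K(B) = -7/B
Y = 20003/39741 ≈ 0.50333
s = 1078 (s = (6*(-77))*(-7/3) = -(-3234)/3 = -462*(-7/3) = 1078)
√(Y + s) = √(20003/39741 + 1078) = √(42860801/39741) = √1703331092541/39741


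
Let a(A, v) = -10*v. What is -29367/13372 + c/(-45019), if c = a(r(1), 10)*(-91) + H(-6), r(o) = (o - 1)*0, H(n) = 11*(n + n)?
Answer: -1441993069/601994068 ≈ -2.3954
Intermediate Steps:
H(n) = 22*n (H(n) = 11*(2*n) = 22*n)
r(o) = 0 (r(o) = (-1 + o)*0 = 0)
c = 8968 (c = -10*10*(-91) + 22*(-6) = -100*(-91) - 132 = 9100 - 132 = 8968)
-29367/13372 + c/(-45019) = -29367/13372 + 8968/(-45019) = -29367*1/13372 + 8968*(-1/45019) = -29367/13372 - 8968/45019 = -1441993069/601994068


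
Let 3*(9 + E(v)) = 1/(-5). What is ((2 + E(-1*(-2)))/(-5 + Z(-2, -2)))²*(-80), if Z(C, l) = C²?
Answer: -179776/45 ≈ -3995.0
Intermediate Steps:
E(v) = -136/15 (E(v) = -9 + (⅓)/(-5) = -9 + (⅓)*(-⅕) = -9 - 1/15 = -136/15)
((2 + E(-1*(-2)))/(-5 + Z(-2, -2)))²*(-80) = ((2 - 136/15)/(-5 + (-2)²))²*(-80) = (-106/15/(-5 + 4))²*(-80) = (-106/15/(-1))²*(-80) = (-1*(-106/15))²*(-80) = (106/15)²*(-80) = (11236/225)*(-80) = -179776/45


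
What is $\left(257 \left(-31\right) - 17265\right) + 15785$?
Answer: $-9447$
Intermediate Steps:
$\left(257 \left(-31\right) - 17265\right) + 15785 = \left(-7967 - 17265\right) + 15785 = -25232 + 15785 = -9447$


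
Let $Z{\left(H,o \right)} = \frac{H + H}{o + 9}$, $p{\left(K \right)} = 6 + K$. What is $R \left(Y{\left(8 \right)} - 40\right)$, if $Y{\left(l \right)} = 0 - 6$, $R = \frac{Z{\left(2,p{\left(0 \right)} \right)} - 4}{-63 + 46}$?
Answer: $- \frac{2576}{255} \approx -10.102$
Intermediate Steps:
$Z{\left(H,o \right)} = \frac{2 H}{9 + o}$
$R = \frac{56}{255}$ ($R = \frac{2 \cdot 2 \frac{1}{9 + \left(6 + 0\right)} - 4}{-63 + 46} = \frac{2 \cdot 2 \frac{1}{9 + 6} - 4}{-17} = \left(2 \cdot 2 \cdot \frac{1}{15} - 4\right) \left(- \frac{1}{17}\right) = \left(\frac{4}{15} - 4\right) \left(- \frac{1}{17}\right) = \left(- \frac{56}{15}\right) \left(- \frac{1}{17}\right) = \frac{56}{255} \approx 0.21961$)
$Y{\left(l \right)} = -6$
$R \left(Y{\left(8 \right)} - 40\right) = \frac{56 \left(-6 - 40\right)}{255} = \frac{56}{255} \left(-46\right) = - \frac{2576}{255}$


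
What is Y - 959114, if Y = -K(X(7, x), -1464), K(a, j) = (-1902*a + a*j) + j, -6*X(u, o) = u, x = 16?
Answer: -961577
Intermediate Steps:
X(u, o) = -u/6
K(a, j) = j - 1902*a + a*j
Y = -2463 (Y = -(-1464 - (-317)*7 - ⅙*7*(-1464)) = -(-1464 - 1902*(-7/6) - 7/6*(-1464)) = -(-1464 + 2219 + 1708) = -1*2463 = -2463)
Y - 959114 = -2463 - 959114 = -961577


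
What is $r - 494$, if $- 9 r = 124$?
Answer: $- \frac{4570}{9} \approx -507.78$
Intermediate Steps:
$r = - \frac{124}{9}$ ($r = \left(- \frac{1}{9}\right) 124 = - \frac{124}{9} \approx -13.778$)
$r - 494 = - \frac{124}{9} - 494 = - \frac{4570}{9}$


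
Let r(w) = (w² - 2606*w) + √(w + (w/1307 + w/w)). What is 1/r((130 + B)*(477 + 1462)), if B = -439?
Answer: 471230103957249/169898860654598087738255644 - I*√1024280478707/169898860654598087738255644 ≈ 2.7736e-12 - 5.9569e-21*I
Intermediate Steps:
r(w) = w² + √(1 + 1308*w/1307) - 2606*w (r(w) = (w² - 2606*w) + √(w + (w*(1/1307) + 1)) = (w² - 2606*w) + √(w + (w/1307 + 1)) = (w² - 2606*w) + √(w + (1 + w/1307)) = (w² - 2606*w) + √(1 + 1308*w/1307) = w² + √(1 + 1308*w/1307) - 2606*w)
1/r((130 + B)*(477 + 1462)) = 1/(((130 - 439)*(477 + 1462))² - 2606*(130 - 439)*(477 + 1462) + √(1708249 + 1709556*((130 - 439)*(477 + 1462)))/1307) = 1/((-309*1939)² - (-805254)*1939 + √(1708249 + 1709556*(-309*1939))/1307) = 1/((-599151)² - 2606*(-599151) + √(1708249 + 1709556*(-599151))/1307) = 1/(358981920801 + 1561387506 + √(1708249 - 1024282186956)/1307) = 1/(358981920801 + 1561387506 + √(-1024280478707)/1307) = 1/(358981920801 + 1561387506 + (I*√1024280478707)/1307) = 1/(358981920801 + 1561387506 + I*√1024280478707/1307) = 1/(360543308307 + I*√1024280478707/1307)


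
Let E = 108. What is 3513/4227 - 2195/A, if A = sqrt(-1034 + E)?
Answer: 1171/1409 + 2195*I*sqrt(926)/926 ≈ 0.83109 + 72.132*I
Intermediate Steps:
A = I*sqrt(926) (A = sqrt(-1034 + 108) = sqrt(-926) = I*sqrt(926) ≈ 30.43*I)
3513/4227 - 2195/A = 3513/4227 - 2195*(-I*sqrt(926)/926) = 3513*(1/4227) - (-2195)*I*sqrt(926)/926 = 1171/1409 + 2195*I*sqrt(926)/926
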